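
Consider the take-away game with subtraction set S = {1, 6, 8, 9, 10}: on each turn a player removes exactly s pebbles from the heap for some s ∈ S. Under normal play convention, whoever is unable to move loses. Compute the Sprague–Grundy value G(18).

G(0) = 0
G(1) = mex{0} = 1
G(2) = mex{1} = 0
G(3) = mex{0} = 1
G(4) = mex{1} = 0
G(5) = mex{0} = 1
G(6) = mex{1,0} = 2
G(7) = mex{2,1} = 0
G(8) = mex{0,0,0} = 1
G(9) = mex{1,1,1,0} = 2
G(10) = mex{2,0,0,1,0} = 3
G(11) = mex{3,1,1,0,1} = 2
G(12) = mex{2,2,0,1,0} = 3
G(13) = mex{3,0,1,0,1} = 2
G(14) = mex{2,1,2,1,0} = 3
G(15) = mex{3,2,0,2,1} = 4
G(16) = mex{4,3,1,0,2} = 5
G(17) = mex{5,2,2,1,0} = 3
G(18) = mex{3,3,3,2,1} = 0

0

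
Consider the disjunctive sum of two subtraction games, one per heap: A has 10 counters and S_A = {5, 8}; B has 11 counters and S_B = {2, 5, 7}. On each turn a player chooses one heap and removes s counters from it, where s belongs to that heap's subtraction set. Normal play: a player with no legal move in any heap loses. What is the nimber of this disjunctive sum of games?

Heap A, S = {5, 8}:
G(0) = 0
G(1) = mex{} = 0
G(2) = mex{} = 0
G(3) = mex{} = 0
G(4) = mex{} = 0
G(5) = mex{0} = 1
G(6) = mex{0} = 1
G(7) = mex{0} = 1
G(8) = mex{0,0} = 1
G(9) = mex{0,0} = 1
G(10) = mex{1,0} = 2
G_A(10) = 2.
Heap B, S = {2, 5, 7}:
n :  0  1  2  3  4  5  6  7  8  9 10 11
G :  0  0  1  1  0  2  1  3  2  2  0  3
G_B(11) = 3.
Combined Grundy value = 2 ⊕ 3 = 1.

1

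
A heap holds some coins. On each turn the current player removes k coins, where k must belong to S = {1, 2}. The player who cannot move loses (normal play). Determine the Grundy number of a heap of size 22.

G(0) = 0
G(1) = mex{0} = 1
G(2) = mex{1,0} = 2
G(3) = mex{2,1} = 0
G(4) = mex{0,2} = 1
G(5) = mex{1,0} = 2
G(6) = mex{2,1} = 0
G(7) = mex{0,2} = 1
G(8) = mex{1,0} = 2
G(9) = mex{2,1} = 0
G(10) = mex{0,2} = 1
G(11) = mex{1,0} = 2
G(12) = mex{2,1} = 0
G(13) = mex{0,2} = 1
G(14) = mex{1,0} = 2
G(15) = mex{2,1} = 0
G(16) = mex{0,2} = 1
G(17) = mex{1,0} = 2
G(18) = mex{2,1} = 0
G(19) = mex{0,2} = 1
G(20) = mex{1,0} = 2
G(21) = mex{2,1} = 0
G(22) = mex{0,2} = 1

1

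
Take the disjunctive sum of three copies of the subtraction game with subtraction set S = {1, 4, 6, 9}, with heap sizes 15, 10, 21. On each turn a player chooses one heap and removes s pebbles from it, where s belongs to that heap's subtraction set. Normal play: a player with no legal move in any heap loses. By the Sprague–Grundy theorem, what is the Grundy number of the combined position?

All heaps use S = {1, 4, 6, 9}:
n :  0  1  2  3  4  5  6  7  8  9 10 11 12 13 14 15 16 17 18 19 20 21
G :  0  1  0  1  2  0  1  0  1  2  0  1  0  1  2  0  1  0  1  2  0  1
Heap A: G(15) = 0.
Heap B: G(10) = 0.
Heap C: G(21) = 1.
Combined Grundy value = 0 ⊕ 0 ⊕ 1 = 1.

1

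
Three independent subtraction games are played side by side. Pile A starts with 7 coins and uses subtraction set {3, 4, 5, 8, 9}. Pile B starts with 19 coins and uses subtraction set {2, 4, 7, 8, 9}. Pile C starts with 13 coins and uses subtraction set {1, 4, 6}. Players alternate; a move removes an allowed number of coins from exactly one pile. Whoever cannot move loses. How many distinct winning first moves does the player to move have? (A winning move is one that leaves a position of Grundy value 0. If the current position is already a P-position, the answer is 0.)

Pile A, S = {3, 4, 5, 8, 9}:
G(0) = 0
G(1) = mex{} = 0
G(2) = mex{} = 0
G(3) = mex{0} = 1
G(4) = mex{0,0} = 1
G(5) = mex{0,0,0} = 1
G(6) = mex{1,0,0} = 2
G(7) = mex{1,1,0} = 2
G_A(7) = 2.
Pile B, S = {2, 4, 7, 8, 9}:
G(0) = 0
G(1) = mex{} = 0
G(2) = mex{0} = 1
G(3) = mex{0} = 1
G(4) = mex{1,0} = 2
G(5) = mex{1,0} = 2
G(6) = mex{2,1} = 0
G(7) = mex{2,1,0} = 3
G(8) = mex{0,2,0,0} = 1
G(9) = mex{3,2,1,0,0} = 4
G(10) = mex{1,0,1,1,0} = 2
G(11) = mex{4,3,2,1,1} = 0
G(12) = mex{2,1,2,2,1} = 0
G(13) = mex{0,4,0,2,2} = 1
G(14) = mex{0,2,3,0,2} = 1
G(15) = mex{1,0,1,3,0} = 2
G(16) = mex{1,0,4,1,3} = 2
G(17) = mex{2,1,2,4,1} = 0
G(18) = mex{2,1,0,2,4} = 3
G(19) = mex{0,2,0,0,2} = 1
G_B(19) = 1.
Pile C, S = {1, 4, 6}:
G(0) = 0
G(1) = mex{0} = 1
G(2) = mex{1} = 0
G(3) = mex{0} = 1
G(4) = mex{1,0} = 2
G(5) = mex{2,1} = 0
G(6) = mex{0,0,0} = 1
G(7) = mex{1,1,1} = 0
G(8) = mex{0,2,0} = 1
G(9) = mex{1,0,1} = 2
G(10) = mex{2,1,2} = 0
G(11) = mex{0,0,0} = 1
G(12) = mex{1,1,1} = 0
G(13) = mex{0,2,0} = 1
G_C(13) = 1.
Combined Grundy value = 2 ⊕ 1 ⊕ 1 = 2.
A winning move leaves total XOR = 0, i.e. changes one component's Grundy value g to g ⊕ X where X is the current total.
Pile A: need g' = 2⊕2 = 0. Options: 7−3→G=1, 7−4→G=1, 7−5→G=0. Hits: 1.
Pile B: need g' = 1⊕2 = 3. Options: 19−2→G=0, 19−4→G=2, 19−7→G=0, 19−8→G=0, 19−9→G=2. Hits: 0.
Pile C: need g' = 1⊕2 = 3. Options: 13−1→G=0, 13−4→G=2, 13−6→G=0. Hits: 0.

1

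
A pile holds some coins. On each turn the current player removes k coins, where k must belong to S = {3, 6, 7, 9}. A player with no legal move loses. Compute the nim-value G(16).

1

n :  0  1  2  3  4  5  6  7  8  9 10 11 12 13 14 15 16
G :  0  0  0  1  1  1  2  2  2  3  3  3  0  0  0  1  1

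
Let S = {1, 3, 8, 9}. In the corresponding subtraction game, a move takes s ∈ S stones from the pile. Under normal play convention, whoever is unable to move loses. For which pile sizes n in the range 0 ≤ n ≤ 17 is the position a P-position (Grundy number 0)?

0, 2, 4, 6, 16

n :  0  1  2  3  4  5  6  7  8  9 10 11 12 13 14 15 16 17
G :  0  1  0  1  0  1  0  1  2  3  2  3  2  3  2  3  0  1
P-positions are exactly the n with G(n) = 0.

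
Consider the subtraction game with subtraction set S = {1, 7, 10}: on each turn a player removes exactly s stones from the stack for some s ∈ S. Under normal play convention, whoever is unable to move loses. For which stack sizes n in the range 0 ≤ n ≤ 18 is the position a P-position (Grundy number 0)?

G(0) = 0
G(1) = mex{0} = 1
G(2) = mex{1} = 0
G(3) = mex{0} = 1
G(4) = mex{1} = 0
G(5) = mex{0} = 1
G(6) = mex{1} = 0
G(7) = mex{0,0} = 1
G(8) = mex{1,1} = 0
G(9) = mex{0,0} = 1
G(10) = mex{1,1,0} = 2
G(11) = mex{2,0,1} = 3
G(12) = mex{3,1,0} = 2
G(13) = mex{2,0,1} = 3
G(14) = mex{3,1,0} = 2
G(15) = mex{2,0,1} = 3
G(16) = mex{3,1,0} = 2
G(17) = mex{2,2,1} = 0
G(18) = mex{0,3,0} = 1
P-positions are exactly the n with G(n) = 0.

0, 2, 4, 6, 8, 17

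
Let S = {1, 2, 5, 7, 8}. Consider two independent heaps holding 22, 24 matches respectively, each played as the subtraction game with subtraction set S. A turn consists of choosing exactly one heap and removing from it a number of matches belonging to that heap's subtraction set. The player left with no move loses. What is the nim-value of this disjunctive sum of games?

1

All heaps use S = {1, 2, 5, 7, 8}:
n :  0  1  2  3  4  5  6  7  8  9 10 11 12 13 14 15 16 17 18 19 20 21 22 23 24
G :  0  1  2  0  1  2  0  1  2  0  1  2  0  1  2  0  1  2  0  1  2  0  1  2  0
Heap A: G(22) = 1.
Heap B: G(24) = 0.
Combined Grundy value = 1 ⊕ 0 = 1.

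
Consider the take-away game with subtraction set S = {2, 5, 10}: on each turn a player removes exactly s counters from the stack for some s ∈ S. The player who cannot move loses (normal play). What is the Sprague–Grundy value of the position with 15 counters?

0

G(0) = 0
G(1) = mex{} = 0
G(2) = mex{0} = 1
G(3) = mex{0} = 1
G(4) = mex{1} = 0
G(5) = mex{1,0} = 2
G(6) = mex{0,0} = 1
G(7) = mex{2,1} = 0
G(8) = mex{1,1} = 0
G(9) = mex{0,0} = 1
G(10) = mex{0,2,0} = 1
G(11) = mex{1,1,0} = 2
G(12) = mex{1,0,1} = 2
G(13) = mex{2,0,1} = 3
G(14) = mex{2,1,0} = 3
G(15) = mex{3,1,2} = 0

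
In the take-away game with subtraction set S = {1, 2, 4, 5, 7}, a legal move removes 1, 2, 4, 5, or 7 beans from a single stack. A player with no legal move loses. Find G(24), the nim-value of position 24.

0

n :  0  1  2  3  4  5  6  7  8  9 10 11 12 13 14 15 16 17 18 19 20 21 22 23 24
G :  0  1  2  0  1  2  0  1  2  0  1  2  0  1  2  0  1  2  0  1  2  0  1  2  0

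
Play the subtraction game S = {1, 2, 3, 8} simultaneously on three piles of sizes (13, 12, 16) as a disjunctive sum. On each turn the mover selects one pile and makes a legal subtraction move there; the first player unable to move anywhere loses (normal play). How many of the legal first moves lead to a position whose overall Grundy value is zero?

All piles use S = {1, 2, 3, 8}:
n :  0  1  2  3  4  5  6  7  8  9 10 11 12 13 14 15 16
G :  0  1  2  3  0  1  2  3  4  0  1  2  3  0  1  2  3
Pile A: G(13) = 0.
Pile B: G(12) = 3.
Pile C: G(16) = 3.
Combined Grundy value = 0 ⊕ 3 ⊕ 3 = 0.
A winning move leaves total XOR = 0, i.e. changes one component's Grundy value g to g ⊕ X where X is the current total.
Pile A: target g' = 0⊕0 = 0, but every legal move changes the Grundy value (mex property), so 0 moves.
Pile B: target g' = 3⊕0 = 3, but every legal move changes the Grundy value (mex property), so 0 moves.
Pile C: target g' = 3⊕0 = 3, but every legal move changes the Grundy value (mex property), so 0 moves.

0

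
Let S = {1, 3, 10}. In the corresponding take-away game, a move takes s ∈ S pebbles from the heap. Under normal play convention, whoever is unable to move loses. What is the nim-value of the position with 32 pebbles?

0

G(0) = 0
G(1) = mex{0} = 1
G(2) = mex{1} = 0
G(3) = mex{0,0} = 1
G(4) = mex{1,1} = 0
G(5) = mex{0,0} = 1
G(6) = mex{1,1} = 0
G(7) = mex{0,0} = 1
G(8) = mex{1,1} = 0
G(9) = mex{0,0} = 1
G(10) = mex{1,1,0} = 2
G(11) = mex{2,0,1} = 3
G(12) = mex{3,1,0} = 2
G(13) = mex{2,2,1} = 0
G(14) = mex{0,3,0} = 1
G(15) = mex{1,2,1} = 0
G(16) = mex{0,0,0} = 1
G(17) = mex{1,1,1} = 0
G(18) = mex{0,0,0} = 1
G(19) = mex{1,1,1} = 0
G(20) = mex{0,0,2} = 1
G(21) = mex{1,1,3} = 0
G(22) = mex{0,0,2} = 1
G(23) = mex{1,1,0} = 2
G(24) = mex{2,0,1} = 3
G(25) = mex{3,1,0} = 2
G(26) = mex{2,2,1} = 0
G(27) = mex{0,3,0} = 1
G(28) = mex{1,2,1} = 0
G(29) = mex{0,0,0} = 1
G(30) = mex{1,1,1} = 0
G(31) = mex{0,0,0} = 1
G(32) = mex{1,1,1} = 0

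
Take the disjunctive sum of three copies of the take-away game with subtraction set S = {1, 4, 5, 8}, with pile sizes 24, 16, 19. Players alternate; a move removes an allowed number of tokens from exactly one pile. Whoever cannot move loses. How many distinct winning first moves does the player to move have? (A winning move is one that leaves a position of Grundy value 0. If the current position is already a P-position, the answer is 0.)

All piles use S = {1, 4, 5, 8}:
G(0) = 0
G(1) = mex{0} = 1
G(2) = mex{1} = 0
G(3) = mex{0} = 1
G(4) = mex{1,0} = 2
G(5) = mex{2,1,0} = 3
G(6) = mex{3,0,1} = 2
G(7) = mex{2,1,0} = 3
G(8) = mex{3,2,1,0} = 4
G(9) = mex{4,3,2,1} = 0
G(10) = mex{0,2,3,0} = 1
G(11) = mex{1,3,2,1} = 0
G(12) = mex{0,4,3,2} = 1
G(13) = mex{1,0,4,3} = 2
G(14) = mex{2,1,0,2} = 3
G(15) = mex{3,0,1,3} = 2
G(16) = mex{2,1,0,4} = 3
G(17) = mex{3,2,1,0} = 4
G(18) = mex{4,3,2,1} = 0
G(19) = mex{0,2,3,0} = 1
G(20) = mex{1,3,2,1} = 0
G(21) = mex{0,4,3,2} = 1
G(22) = mex{1,0,4,3} = 2
G(23) = mex{2,1,0,2} = 3
G(24) = mex{3,0,1,3} = 2
Pile A: G(24) = 2.
Pile B: G(16) = 3.
Pile C: G(19) = 1.
Combined Grundy value = 2 ⊕ 3 ⊕ 1 = 0.
A winning move leaves total XOR = 0, i.e. changes one component's Grundy value g to g ⊕ X where X is the current total.
Pile A: target g' = 2⊕0 = 2, but every legal move changes the Grundy value (mex property), so 0 moves.
Pile B: target g' = 3⊕0 = 3, but every legal move changes the Grundy value (mex property), so 0 moves.
Pile C: target g' = 1⊕0 = 1, but every legal move changes the Grundy value (mex property), so 0 moves.

0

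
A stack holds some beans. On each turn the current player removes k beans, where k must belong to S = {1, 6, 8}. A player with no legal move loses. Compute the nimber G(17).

1

n :  0  1  2  3  4  5  6  7  8  9 10 11 12 13 14 15 16 17
G :  0  1  0  1  0  1  2  0  1  0  1  0  1  2  0  1  0  1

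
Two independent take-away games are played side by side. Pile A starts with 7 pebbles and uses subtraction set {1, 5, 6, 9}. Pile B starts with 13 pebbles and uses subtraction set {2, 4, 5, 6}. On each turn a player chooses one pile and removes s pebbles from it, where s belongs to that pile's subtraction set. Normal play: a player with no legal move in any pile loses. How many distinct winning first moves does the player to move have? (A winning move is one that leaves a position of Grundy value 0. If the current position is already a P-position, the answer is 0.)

2

Pile A, S = {1, 5, 6, 9}:
n : 0 1 2 3 4 5 6 7
G : 0 1 0 1 0 1 2 3
G_A(7) = 3.
Pile B, S = {2, 4, 5, 6}:
n :  0  1  2  3  4  5  6  7  8  9 10 11 12 13
G :  0  0  1  1  2  2  3  3  0  0  1  1  2  2
G_B(13) = 2.
Combined Grundy value = 3 ⊕ 2 = 1.
A winning move leaves total XOR = 0, i.e. changes one component's Grundy value g to g ⊕ X where X is the current total.
Pile A: need g' = 3⊕1 = 2. Options: 7−1→G=2, 7−5→G=0, 7−6→G=1. Hits: 1.
Pile B: need g' = 2⊕1 = 3. Options: 13−2→G=1, 13−4→G=0, 13−5→G=0, 13−6→G=3. Hits: 1.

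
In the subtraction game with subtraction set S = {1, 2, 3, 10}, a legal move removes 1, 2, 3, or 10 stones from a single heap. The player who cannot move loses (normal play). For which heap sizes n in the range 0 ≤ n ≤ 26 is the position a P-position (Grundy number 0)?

G(0) = 0
G(1) = mex{0} = 1
G(2) = mex{1,0} = 2
G(3) = mex{2,1,0} = 3
G(4) = mex{3,2,1} = 0
G(5) = mex{0,3,2} = 1
G(6) = mex{1,0,3} = 2
G(7) = mex{2,1,0} = 3
G(8) = mex{3,2,1} = 0
G(9) = mex{0,3,2} = 1
G(10) = mex{1,0,3,0} = 2
G(11) = mex{2,1,0,1} = 3
G(12) = mex{3,2,1,2} = 0
G(13) = mex{0,3,2,3} = 1
G(14) = mex{1,0,3,0} = 2
G(15) = mex{2,1,0,1} = 3
G(16) = mex{3,2,1,2} = 0
G(17) = mex{0,3,2,3} = 1
G(18) = mex{1,0,3,0} = 2
G(19) = mex{2,1,0,1} = 3
G(20) = mex{3,2,1,2} = 0
G(21) = mex{0,3,2,3} = 1
G(22) = mex{1,0,3,0} = 2
G(23) = mex{2,1,0,1} = 3
G(24) = mex{3,2,1,2} = 0
G(25) = mex{0,3,2,3} = 1
G(26) = mex{1,0,3,0} = 2
P-positions are exactly the n with G(n) = 0.

0, 4, 8, 12, 16, 20, 24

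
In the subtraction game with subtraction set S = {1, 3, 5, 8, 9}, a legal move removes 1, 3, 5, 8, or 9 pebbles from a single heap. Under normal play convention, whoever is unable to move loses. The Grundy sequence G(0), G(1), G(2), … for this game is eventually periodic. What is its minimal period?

16

n :  0  1  2  3  4  5  6  7  8  9 10 11 12 13 14 15 16 17 18 19 20 21 22 23 24 25 26 27 28 29 30 31 32 33
G :  0  1  0  1  0  1  0  1  2  3  2  3  2  3  2  3  0  1  0  1  0  1  0  1  2  3  2  3  2  3  2  3  0  1
G(n+16) = G(n) holds for n = 0,…,8 (a full window of length max(S) = 9), so the sequence is purely periodic with period 16.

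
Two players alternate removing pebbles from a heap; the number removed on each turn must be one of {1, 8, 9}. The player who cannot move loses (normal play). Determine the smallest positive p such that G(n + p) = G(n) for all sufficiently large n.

16

G(0) = 0
G(1) = mex{0} = 1
G(2) = mex{1} = 0
G(3) = mex{0} = 1
G(4) = mex{1} = 0
G(5) = mex{0} = 1
G(6) = mex{1} = 0
G(7) = mex{0} = 1
G(8) = mex{1,0} = 2
G(9) = mex{2,1,0} = 3
G(10) = mex{3,0,1} = 2
G(11) = mex{2,1,0} = 3
G(12) = mex{3,0,1} = 2
G(13) = mex{2,1,0} = 3
G(14) = mex{3,0,1} = 2
G(15) = mex{2,1,0} = 3
G(16) = mex{3,2,1} = 0
G(17) = mex{0,3,2} = 1
G(18) = mex{1,2,3} = 0
G(19) = mex{0,3,2} = 1
G(20) = mex{1,2,3} = 0
G(21) = mex{0,3,2} = 1
G(22) = mex{1,2,3} = 0
G(23) = mex{0,3,2} = 1
G(24) = mex{1,0,3} = 2
G(25) = mex{2,1,0} = 3
G(26) = mex{3,0,1} = 2
G(27) = mex{2,1,0} = 3
G(28) = mex{3,0,1} = 2
G(29) = mex{2,1,0} = 3
G(30) = mex{3,0,1} = 2
G(31) = mex{2,1,0} = 3
G(32) = mex{3,2,1} = 0
G(33) = mex{0,3,2} = 1
G(n+16) = G(n) holds for n = 0,…,8 (a full window of length max(S) = 9), so the sequence is purely periodic with period 16.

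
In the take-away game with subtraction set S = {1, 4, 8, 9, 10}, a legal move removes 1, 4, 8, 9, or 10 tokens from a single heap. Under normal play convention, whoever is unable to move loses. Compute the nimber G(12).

G(0) = 0
G(1) = mex{0} = 1
G(2) = mex{1} = 0
G(3) = mex{0} = 1
G(4) = mex{1,0} = 2
G(5) = mex{2,1} = 0
G(6) = mex{0,0} = 1
G(7) = mex{1,1} = 0
G(8) = mex{0,2,0} = 1
G(9) = mex{1,0,1,0} = 2
G(10) = mex{2,1,0,1,0} = 3
G(11) = mex{3,0,1,0,1} = 2
G(12) = mex{2,1,2,1,0} = 3

3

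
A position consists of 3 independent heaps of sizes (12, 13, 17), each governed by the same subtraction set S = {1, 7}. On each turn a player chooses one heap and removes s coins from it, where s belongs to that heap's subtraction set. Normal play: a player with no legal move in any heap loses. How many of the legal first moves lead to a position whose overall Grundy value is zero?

0

All heaps use S = {1, 7}:
G(0) = 0
G(1) = mex{0} = 1
G(2) = mex{1} = 0
G(3) = mex{0} = 1
G(4) = mex{1} = 0
G(5) = mex{0} = 1
G(6) = mex{1} = 0
G(7) = mex{0,0} = 1
G(8) = mex{1,1} = 0
G(9) = mex{0,0} = 1
G(10) = mex{1,1} = 0
G(11) = mex{0,0} = 1
G(12) = mex{1,1} = 0
G(13) = mex{0,0} = 1
G(14) = mex{1,1} = 0
G(15) = mex{0,0} = 1
G(16) = mex{1,1} = 0
G(17) = mex{0,0} = 1
Heap A: G(12) = 0.
Heap B: G(13) = 1.
Heap C: G(17) = 1.
Combined Grundy value = 0 ⊕ 1 ⊕ 1 = 0.
A winning move leaves total XOR = 0, i.e. changes one component's Grundy value g to g ⊕ X where X is the current total.
Heap A: target g' = 0⊕0 = 0, but every legal move changes the Grundy value (mex property), so 0 moves.
Heap B: target g' = 1⊕0 = 1, but every legal move changes the Grundy value (mex property), so 0 moves.
Heap C: target g' = 1⊕0 = 1, but every legal move changes the Grundy value (mex property), so 0 moves.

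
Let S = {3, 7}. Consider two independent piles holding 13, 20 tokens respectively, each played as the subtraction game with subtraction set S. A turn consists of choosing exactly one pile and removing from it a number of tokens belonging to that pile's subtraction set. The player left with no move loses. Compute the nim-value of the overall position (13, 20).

1

All piles use S = {3, 7}:
G(0) = 0
G(1) = mex{} = 0
G(2) = mex{} = 0
G(3) = mex{0} = 1
G(4) = mex{0} = 1
G(5) = mex{0} = 1
G(6) = mex{1} = 0
G(7) = mex{1,0} = 2
G(8) = mex{1,0} = 2
G(9) = mex{0,0} = 1
G(10) = mex{2,1} = 0
G(11) = mex{2,1} = 0
G(12) = mex{1,1} = 0
G(13) = mex{0,0} = 1
G(14) = mex{0,2} = 1
G(15) = mex{0,2} = 1
G(16) = mex{1,1} = 0
G(17) = mex{1,0} = 2
G(18) = mex{1,0} = 2
G(19) = mex{0,0} = 1
G(20) = mex{2,1} = 0
Pile A: G(13) = 1.
Pile B: G(20) = 0.
Combined Grundy value = 1 ⊕ 0 = 1.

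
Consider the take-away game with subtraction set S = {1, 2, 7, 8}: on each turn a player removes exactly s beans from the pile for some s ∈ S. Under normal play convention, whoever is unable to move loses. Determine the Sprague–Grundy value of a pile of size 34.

1

n :  0  1  2  3  4  5  6  7  8  9 10 11 12 13 14 15 16 17 18 19 20 21 22 23 24 25 26 27 28 29 30 31 32 33 34
G :  0  1  2  0  1  2  0  1  2  0  1  2  0  1  2  0  1  2  0  1  2  0  1  2  0  1  2  0  1  2  0  1  2  0  1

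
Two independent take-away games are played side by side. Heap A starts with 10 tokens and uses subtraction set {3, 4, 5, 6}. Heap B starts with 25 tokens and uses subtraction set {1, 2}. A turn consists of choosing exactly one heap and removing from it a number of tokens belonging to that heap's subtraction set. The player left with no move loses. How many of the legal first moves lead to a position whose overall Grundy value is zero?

3

Heap A, S = {3, 4, 5, 6}:
n :  0  1  2  3  4  5  6  7  8  9 10
G :  0  0  0  1  1  1  2  2  2  0  0
G_A(10) = 0.
Heap B, S = {1, 2}:
G(0) = 0
G(1) = mex{0} = 1
G(2) = mex{1,0} = 2
G(3) = mex{2,1} = 0
G(4) = mex{0,2} = 1
G(5) = mex{1,0} = 2
G(6) = mex{2,1} = 0
G(7) = mex{0,2} = 1
G(8) = mex{1,0} = 2
G(9) = mex{2,1} = 0
G(10) = mex{0,2} = 1
G(11) = mex{1,0} = 2
G(12) = mex{2,1} = 0
G(13) = mex{0,2} = 1
G(14) = mex{1,0} = 2
G(15) = mex{2,1} = 0
G(16) = mex{0,2} = 1
G(17) = mex{1,0} = 2
G(18) = mex{2,1} = 0
G(19) = mex{0,2} = 1
G(20) = mex{1,0} = 2
G(21) = mex{2,1} = 0
G(22) = mex{0,2} = 1
G(23) = mex{1,0} = 2
G(24) = mex{2,1} = 0
G(25) = mex{0,2} = 1
G_B(25) = 1.
Combined Grundy value = 0 ⊕ 1 = 1.
A winning move leaves total XOR = 0, i.e. changes one component's Grundy value g to g ⊕ X where X is the current total.
Heap A: need g' = 0⊕1 = 1. Options: 10−3→G=2, 10−4→G=2, 10−5→G=1, 10−6→G=1. Hits: 2.
Heap B: need g' = 1⊕1 = 0. Options: 25−1→G=0, 25−2→G=2. Hits: 1.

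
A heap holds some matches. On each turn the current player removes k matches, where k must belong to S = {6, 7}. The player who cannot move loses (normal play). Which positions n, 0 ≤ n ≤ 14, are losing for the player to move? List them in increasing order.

0, 1, 2, 3, 4, 5, 13, 14

G(0) = 0
G(1) = mex{} = 0
G(2) = mex{} = 0
G(3) = mex{} = 0
G(4) = mex{} = 0
G(5) = mex{} = 0
G(6) = mex{0} = 1
G(7) = mex{0,0} = 1
G(8) = mex{0,0} = 1
G(9) = mex{0,0} = 1
G(10) = mex{0,0} = 1
G(11) = mex{0,0} = 1
G(12) = mex{1,0} = 2
G(13) = mex{1,1} = 0
G(14) = mex{1,1} = 0
P-positions are exactly the n with G(n) = 0.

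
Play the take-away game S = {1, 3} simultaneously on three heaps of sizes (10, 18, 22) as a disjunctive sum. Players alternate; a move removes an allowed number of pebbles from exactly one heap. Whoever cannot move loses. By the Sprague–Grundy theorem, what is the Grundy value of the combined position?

0

All heaps use S = {1, 3}:
G(0) = 0
G(1) = mex{0} = 1
G(2) = mex{1} = 0
G(3) = mex{0,0} = 1
G(4) = mex{1,1} = 0
G(5) = mex{0,0} = 1
G(6) = mex{1,1} = 0
G(7) = mex{0,0} = 1
G(8) = mex{1,1} = 0
G(9) = mex{0,0} = 1
G(10) = mex{1,1} = 0
G(11) = mex{0,0} = 1
G(12) = mex{1,1} = 0
G(13) = mex{0,0} = 1
G(14) = mex{1,1} = 0
G(15) = mex{0,0} = 1
G(16) = mex{1,1} = 0
G(17) = mex{0,0} = 1
G(18) = mex{1,1} = 0
G(19) = mex{0,0} = 1
G(20) = mex{1,1} = 0
G(21) = mex{0,0} = 1
G(22) = mex{1,1} = 0
Heap A: G(10) = 0.
Heap B: G(18) = 0.
Heap C: G(22) = 0.
Combined Grundy value = 0 ⊕ 0 ⊕ 0 = 0.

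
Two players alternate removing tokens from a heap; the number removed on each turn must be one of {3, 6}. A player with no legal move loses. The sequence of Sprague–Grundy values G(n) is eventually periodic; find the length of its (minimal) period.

9

G(0) = 0
G(1) = mex{} = 0
G(2) = mex{} = 0
G(3) = mex{0} = 1
G(4) = mex{0} = 1
G(5) = mex{0} = 1
G(6) = mex{1,0} = 2
G(7) = mex{1,0} = 2
G(8) = mex{1,0} = 2
G(9) = mex{2,1} = 0
G(10) = mex{2,1} = 0
G(11) = mex{2,1} = 0
G(12) = mex{0,2} = 1
G(13) = mex{0,2} = 1
G(14) = mex{0,2} = 1
G(15) = mex{1,0} = 2
G(16) = mex{1,0} = 2
G(17) = mex{1,0} = 2
G(18) = mex{2,1} = 0
G(19) = mex{2,1} = 0
G(n+9) = G(n) holds for n = 0,…,5 (a full window of length max(S) = 6), so the sequence is purely periodic with period 9.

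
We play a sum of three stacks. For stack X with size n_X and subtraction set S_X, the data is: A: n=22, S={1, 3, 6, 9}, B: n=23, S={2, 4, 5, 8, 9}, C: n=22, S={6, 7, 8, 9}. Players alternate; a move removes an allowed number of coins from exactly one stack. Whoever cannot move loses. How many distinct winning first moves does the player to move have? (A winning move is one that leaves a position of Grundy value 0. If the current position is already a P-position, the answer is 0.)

1

Stack A, S = {1, 3, 6, 9}:
G(0) = 0
G(1) = mex{0} = 1
G(2) = mex{1} = 0
G(3) = mex{0,0} = 1
G(4) = mex{1,1} = 0
G(5) = mex{0,0} = 1
G(6) = mex{1,1,0} = 2
G(7) = mex{2,0,1} = 3
G(8) = mex{3,1,0} = 2
G(9) = mex{2,2,1,0} = 3
G(10) = mex{3,3,0,1} = 2
G(11) = mex{2,2,1,0} = 3
G(12) = mex{3,3,2,1} = 0
G(13) = mex{0,2,3,0} = 1
G(14) = mex{1,3,2,1} = 0
G(15) = mex{0,0,3,2} = 1
G(16) = mex{1,1,2,3} = 0
G(17) = mex{0,0,3,2} = 1
G(18) = mex{1,1,0,3} = 2
G(19) = mex{2,0,1,2} = 3
G(20) = mex{3,1,0,3} = 2
G(21) = mex{2,2,1,0} = 3
G(22) = mex{3,3,0,1} = 2
G_A(22) = 2.
Stack B, S = {2, 4, 5, 8, 9}:
n :  0  1  2  3  4  5  6  7  8  9 10 11 12 13 14 15 16 17 18 19 20 21 22 23
G :  0  0  1  1  2  2  3  0  4  1  5  2  3  0  0  1  1  2  2  3  0  4  1  5
G_B(23) = 5.
Stack C, S = {6, 7, 8, 9}:
G(0) = 0
G(1) = mex{} = 0
G(2) = mex{} = 0
G(3) = mex{} = 0
G(4) = mex{} = 0
G(5) = mex{} = 0
G(6) = mex{0} = 1
G(7) = mex{0,0} = 1
G(8) = mex{0,0,0} = 1
G(9) = mex{0,0,0,0} = 1
G(10) = mex{0,0,0,0} = 1
G(11) = mex{0,0,0,0} = 1
G(12) = mex{1,0,0,0} = 2
G(13) = mex{1,1,0,0} = 2
G(14) = mex{1,1,1,0} = 2
G(15) = mex{1,1,1,1} = 0
G(16) = mex{1,1,1,1} = 0
G(17) = mex{1,1,1,1} = 0
G(18) = mex{2,1,1,1} = 0
G(19) = mex{2,2,1,1} = 0
G(20) = mex{2,2,2,1} = 0
G(21) = mex{0,2,2,2} = 1
G(22) = mex{0,0,2,2} = 1
G_C(22) = 1.
Combined Grundy value = 2 ⊕ 5 ⊕ 1 = 6.
A winning move leaves total XOR = 0, i.e. changes one component's Grundy value g to g ⊕ X where X is the current total.
Stack A: need g' = 2⊕6 = 4. Options: 22−1→G=3, 22−3→G=3, 22−6→G=0, 22−9→G=1. Hits: 0.
Stack B: need g' = 5⊕6 = 3. Options: 23−2→G=4, 23−4→G=3, 23−5→G=2, 23−8→G=1, 23−9→G=0. Hits: 1.
Stack C: need g' = 1⊕6 = 7. Options: 22−6→G=0, 22−7→G=0, 22−8→G=2, 22−9→G=2. Hits: 0.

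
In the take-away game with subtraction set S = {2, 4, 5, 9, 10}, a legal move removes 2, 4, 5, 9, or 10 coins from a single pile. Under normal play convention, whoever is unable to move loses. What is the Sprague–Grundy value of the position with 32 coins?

2

n :  0  1  2  3  4  5  6  7  8  9 10 11 12 13 14 15 16 17 18 19 20 21 22 23 24 25 26 27 28 29 30 31 32
G :  0  0  1  1  2  2  3  0  0  1  1  2  2  3  0  0  1  1  2  2  3  0  0  1  1  2  2  3  0  0  1  1  2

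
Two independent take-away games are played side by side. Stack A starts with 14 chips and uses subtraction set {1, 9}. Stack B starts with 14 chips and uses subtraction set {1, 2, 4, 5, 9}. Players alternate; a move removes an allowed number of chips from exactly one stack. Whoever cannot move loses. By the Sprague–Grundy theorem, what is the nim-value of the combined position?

Stack A, S = {1, 9}:
n :  0  1  2  3  4  5  6  7  8  9 10 11 12 13 14
G :  0  1  0  1  0  1  0  1  0  1  0  1  0  1  0
G_A(14) = 0.
Stack B, S = {1, 2, 4, 5, 9}:
G(0) = 0
G(1) = mex{0} = 1
G(2) = mex{1,0} = 2
G(3) = mex{2,1} = 0
G(4) = mex{0,2,0} = 1
G(5) = mex{1,0,1,0} = 2
G(6) = mex{2,1,2,1} = 0
G(7) = mex{0,2,0,2} = 1
G(8) = mex{1,0,1,0} = 2
G(9) = mex{2,1,2,1,0} = 3
G(10) = mex{3,2,0,2,1} = 4
G(11) = mex{4,3,1,0,2} = 5
G(12) = mex{5,4,2,1,0} = 3
G(13) = mex{3,5,3,2,1} = 0
G(14) = mex{0,3,4,3,2} = 1
G_B(14) = 1.
Combined Grundy value = 0 ⊕ 1 = 1.

1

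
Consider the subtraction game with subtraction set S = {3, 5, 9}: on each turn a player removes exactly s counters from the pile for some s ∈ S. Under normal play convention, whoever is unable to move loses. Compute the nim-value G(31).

n :  0  1  2  3  4  5  6  7  8  9 10 11 12 13 14 15 16 17 18 19 20 21 22 23 24 25 26 27 28 29 30 31
G :  0  0  0  1  1  1  2  2  0  3  3  1  0  2  0  1  0  1  0  1  0  1  0  1  0  1  0  1  0  1  0  1

1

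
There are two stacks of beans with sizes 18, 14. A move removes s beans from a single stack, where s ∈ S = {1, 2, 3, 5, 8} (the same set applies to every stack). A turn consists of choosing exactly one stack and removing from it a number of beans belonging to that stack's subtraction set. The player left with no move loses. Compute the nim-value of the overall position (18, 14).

All stacks use S = {1, 2, 3, 5, 8}:
n :  0  1  2  3  4  5  6  7  8  9 10 11 12 13 14 15 16 17 18
G :  0  1  2  3  0  1  2  3  4  5  0  1  2  3  0  1  2  3  4
Stack A: G(18) = 4.
Stack B: G(14) = 0.
Combined Grundy value = 4 ⊕ 0 = 4.

4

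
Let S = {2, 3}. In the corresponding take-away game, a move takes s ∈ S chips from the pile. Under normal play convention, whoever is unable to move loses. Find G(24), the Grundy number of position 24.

G(0) = 0
G(1) = mex{} = 0
G(2) = mex{0} = 1
G(3) = mex{0,0} = 1
G(4) = mex{1,0} = 2
G(5) = mex{1,1} = 0
G(6) = mex{2,1} = 0
G(7) = mex{0,2} = 1
G(8) = mex{0,0} = 1
G(9) = mex{1,0} = 2
G(10) = mex{1,1} = 0
G(11) = mex{2,1} = 0
G(12) = mex{0,2} = 1
G(13) = mex{0,0} = 1
G(14) = mex{1,0} = 2
G(15) = mex{1,1} = 0
G(16) = mex{2,1} = 0
G(17) = mex{0,2} = 1
G(18) = mex{0,0} = 1
G(19) = mex{1,0} = 2
G(20) = mex{1,1} = 0
G(21) = mex{2,1} = 0
G(22) = mex{0,2} = 1
G(23) = mex{0,0} = 1
G(24) = mex{1,0} = 2

2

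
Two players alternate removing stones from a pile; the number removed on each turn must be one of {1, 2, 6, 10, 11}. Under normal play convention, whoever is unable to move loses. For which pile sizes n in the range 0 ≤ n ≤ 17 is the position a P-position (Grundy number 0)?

n :  0  1  2  3  4  5  6  7  8  9 10 11 12 13 14 15 16 17
G :  0  1  2  0  1  2  3  0  1  2  3  4  0  1  2  0  1  2
P-positions are exactly the n with G(n) = 0.

0, 3, 7, 12, 15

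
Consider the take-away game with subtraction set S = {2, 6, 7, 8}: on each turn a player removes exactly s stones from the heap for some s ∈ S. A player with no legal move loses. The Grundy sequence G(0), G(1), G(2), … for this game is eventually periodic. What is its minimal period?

14

n :  0  1  2  3  4  5  6  7  8  9 10 11 12 13 14 15 16 17 18 19 20 21 22 23 24 25 26 27 28 29
G :  0  0  1  1  0  0  1  1  2  2  3  3  2  2  0  0  1  1  0  0  1  1  2  2  3  3  2  2  0  0
G(n+14) = G(n) holds for n = 0,…,7 (a full window of length max(S) = 8), so the sequence is purely periodic with period 14.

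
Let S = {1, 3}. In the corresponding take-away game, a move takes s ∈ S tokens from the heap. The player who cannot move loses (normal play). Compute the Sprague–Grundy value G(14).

0

n :  0  1  2  3  4  5  6  7  8  9 10 11 12 13 14
G :  0  1  0  1  0  1  0  1  0  1  0  1  0  1  0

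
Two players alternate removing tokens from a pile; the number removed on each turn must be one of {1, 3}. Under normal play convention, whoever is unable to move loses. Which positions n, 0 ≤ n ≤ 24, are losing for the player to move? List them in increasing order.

n :  0  1  2  3  4  5  6  7  8  9 10 11 12 13 14 15 16 17 18 19 20 21 22 23 24
G :  0  1  0  1  0  1  0  1  0  1  0  1  0  1  0  1  0  1  0  1  0  1  0  1  0
P-positions are exactly the n with G(n) = 0.

0, 2, 4, 6, 8, 10, 12, 14, 16, 18, 20, 22, 24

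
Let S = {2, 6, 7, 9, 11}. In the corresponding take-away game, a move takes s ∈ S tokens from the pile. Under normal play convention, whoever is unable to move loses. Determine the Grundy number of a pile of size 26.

n :  0  1  2  3  4  5  6  7  8  9 10 11 12 13 14 15 16 17 18 19 20 21 22 23 24 25 26
G :  0  0  1  1  0  0  1  1  2  2  3  3  2  2  3  3  4  0  0  1  1  0  0  1  1  2  2

2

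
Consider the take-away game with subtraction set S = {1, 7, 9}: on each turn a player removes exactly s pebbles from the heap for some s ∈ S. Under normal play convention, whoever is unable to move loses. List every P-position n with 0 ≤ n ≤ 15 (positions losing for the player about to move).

G(0) = 0
G(1) = mex{0} = 1
G(2) = mex{1} = 0
G(3) = mex{0} = 1
G(4) = mex{1} = 0
G(5) = mex{0} = 1
G(6) = mex{1} = 0
G(7) = mex{0,0} = 1
G(8) = mex{1,1} = 0
G(9) = mex{0,0,0} = 1
G(10) = mex{1,1,1} = 0
G(11) = mex{0,0,0} = 1
G(12) = mex{1,1,1} = 0
G(13) = mex{0,0,0} = 1
G(14) = mex{1,1,1} = 0
G(15) = mex{0,0,0} = 1
P-positions are exactly the n with G(n) = 0.

0, 2, 4, 6, 8, 10, 12, 14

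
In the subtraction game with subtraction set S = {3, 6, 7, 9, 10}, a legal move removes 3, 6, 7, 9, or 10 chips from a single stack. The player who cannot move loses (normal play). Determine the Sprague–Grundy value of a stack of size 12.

4

n :  0  1  2  3  4  5  6  7  8  9 10 11 12
G :  0  0  0  1  1  1  2  2  2  3  3  3  4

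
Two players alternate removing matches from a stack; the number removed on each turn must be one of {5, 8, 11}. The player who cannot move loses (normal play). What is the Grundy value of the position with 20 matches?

G(0) = 0
G(1) = mex{} = 0
G(2) = mex{} = 0
G(3) = mex{} = 0
G(4) = mex{} = 0
G(5) = mex{0} = 1
G(6) = mex{0} = 1
G(7) = mex{0} = 1
G(8) = mex{0,0} = 1
G(9) = mex{0,0} = 1
G(10) = mex{1,0} = 2
G(11) = mex{1,0,0} = 2
G(12) = mex{1,0,0} = 2
G(13) = mex{1,1,0} = 2
G(14) = mex{1,1,0} = 2
G(15) = mex{2,1,0} = 3
G(16) = mex{2,1,1} = 0
G(17) = mex{2,1,1} = 0
G(18) = mex{2,2,1} = 0
G(19) = mex{2,2,1} = 0
G(20) = mex{3,2,1} = 0

0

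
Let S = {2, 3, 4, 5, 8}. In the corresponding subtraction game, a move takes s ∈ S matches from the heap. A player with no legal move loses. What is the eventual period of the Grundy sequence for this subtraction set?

n :  0  1  2  3  4  5  6  7  8  9 10 11 12 13 14 15 16 17 18 19 20 21 22 23 24 25 26 27
G :  0  0  1  1  2  2  3  0  4  1  5  2  3  0  0  1  1  2  2  3  0  4  1  5  2  3  0  0
G(n+13) = G(n) holds for n = 0,…,7 (a full window of length max(S) = 8), so the sequence is purely periodic with period 13.

13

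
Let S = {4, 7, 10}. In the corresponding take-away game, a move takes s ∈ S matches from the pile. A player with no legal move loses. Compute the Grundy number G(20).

1

n :  0  1  2  3  4  5  6  7  8  9 10 11 12 13 14 15 16 17 18 19 20
G :  0  0  0  0  1  1  1  1  2  2  2  2  3  3  0  0  0  0  1  1  1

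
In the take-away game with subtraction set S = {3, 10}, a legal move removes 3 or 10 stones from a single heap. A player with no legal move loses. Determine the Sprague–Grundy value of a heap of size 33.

0

G(0) = 0
G(1) = mex{} = 0
G(2) = mex{} = 0
G(3) = mex{0} = 1
G(4) = mex{0} = 1
G(5) = mex{0} = 1
G(6) = mex{1} = 0
G(7) = mex{1} = 0
G(8) = mex{1} = 0
G(9) = mex{0} = 1
G(10) = mex{0,0} = 1
G(11) = mex{0,0} = 1
G(12) = mex{1,0} = 2
G(13) = mex{1,1} = 0
G(14) = mex{1,1} = 0
G(15) = mex{2,1} = 0
G(16) = mex{0,0} = 1
G(17) = mex{0,0} = 1
G(18) = mex{0,0} = 1
G(19) = mex{1,1} = 0
G(20) = mex{1,1} = 0
G(21) = mex{1,1} = 0
G(22) = mex{0,2} = 1
G(23) = mex{0,0} = 1
G(24) = mex{0,0} = 1
G(25) = mex{1,0} = 2
G(26) = mex{1,1} = 0
G(27) = mex{1,1} = 0
G(28) = mex{2,1} = 0
G(29) = mex{0,0} = 1
G(30) = mex{0,0} = 1
G(31) = mex{0,0} = 1
G(32) = mex{1,1} = 0
G(33) = mex{1,1} = 0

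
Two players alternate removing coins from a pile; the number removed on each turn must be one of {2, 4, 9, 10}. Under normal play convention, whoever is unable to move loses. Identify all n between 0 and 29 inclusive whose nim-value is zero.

n :  0  1  2  3  4  5  6  7  8  9 10 11 12 13 14 15 16 17 18 19 20 21 22 23 24 25 26 27 28 29
G :  0  0  1  1  2  2  0  0  1  1  2  2  0  0  1  1  2  2  0  0  1  1  2  2  0  0  1  1  2  2
P-positions are exactly the n with G(n) = 0.

0, 1, 6, 7, 12, 13, 18, 19, 24, 25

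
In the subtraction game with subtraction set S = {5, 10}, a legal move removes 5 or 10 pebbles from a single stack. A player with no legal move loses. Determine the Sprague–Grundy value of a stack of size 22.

1

G(0) = 0
G(1) = mex{} = 0
G(2) = mex{} = 0
G(3) = mex{} = 0
G(4) = mex{} = 0
G(5) = mex{0} = 1
G(6) = mex{0} = 1
G(7) = mex{0} = 1
G(8) = mex{0} = 1
G(9) = mex{0} = 1
G(10) = mex{1,0} = 2
G(11) = mex{1,0} = 2
G(12) = mex{1,0} = 2
G(13) = mex{1,0} = 2
G(14) = mex{1,0} = 2
G(15) = mex{2,1} = 0
G(16) = mex{2,1} = 0
G(17) = mex{2,1} = 0
G(18) = mex{2,1} = 0
G(19) = mex{2,1} = 0
G(20) = mex{0,2} = 1
G(21) = mex{0,2} = 1
G(22) = mex{0,2} = 1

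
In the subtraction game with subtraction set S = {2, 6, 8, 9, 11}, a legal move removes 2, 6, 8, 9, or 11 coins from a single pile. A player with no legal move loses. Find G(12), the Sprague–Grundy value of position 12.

2

G(0) = 0
G(1) = mex{} = 0
G(2) = mex{0} = 1
G(3) = mex{0} = 1
G(4) = mex{1} = 0
G(5) = mex{1} = 0
G(6) = mex{0,0} = 1
G(7) = mex{0,0} = 1
G(8) = mex{1,1,0} = 2
G(9) = mex{1,1,0,0} = 2
G(10) = mex{2,0,1,0} = 3
G(11) = mex{2,0,1,1,0} = 3
G(12) = mex{3,1,0,1,0} = 2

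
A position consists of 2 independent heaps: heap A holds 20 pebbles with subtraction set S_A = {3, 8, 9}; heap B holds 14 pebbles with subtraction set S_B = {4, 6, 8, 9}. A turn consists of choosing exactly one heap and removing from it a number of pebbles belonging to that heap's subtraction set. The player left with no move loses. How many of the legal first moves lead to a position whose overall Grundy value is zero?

Heap A, S = {3, 8, 9}:
G(0) = 0
G(1) = mex{} = 0
G(2) = mex{} = 0
G(3) = mex{0} = 1
G(4) = mex{0} = 1
G(5) = mex{0} = 1
G(6) = mex{1} = 0
G(7) = mex{1} = 0
G(8) = mex{1,0} = 2
G(9) = mex{0,0,0} = 1
G(10) = mex{0,0,0} = 1
G(11) = mex{2,1,0} = 3
G(12) = mex{1,1,1} = 0
G(13) = mex{1,1,1} = 0
G(14) = mex{3,0,1} = 2
G(15) = mex{0,0,0} = 1
G(16) = mex{0,2,0} = 1
G(17) = mex{2,1,2} = 0
G(18) = mex{1,1,1} = 0
G(19) = mex{1,3,1} = 0
G(20) = mex{0,0,3} = 1
G_A(20) = 1.
Heap B, S = {4, 6, 8, 9}:
n :  0  1  2  3  4  5  6  7  8  9 10 11 12 13 14
G :  0  0  0  0  1  1  1  1  2  2  2  2  3  0  0
G_B(14) = 0.
Combined Grundy value = 1 ⊕ 0 = 1.
A winning move leaves total XOR = 0, i.e. changes one component's Grundy value g to g ⊕ X where X is the current total.
Heap A: need g' = 1⊕1 = 0. Options: 20−3→G=0, 20−8→G=0, 20−9→G=3. Hits: 2.
Heap B: need g' = 0⊕1 = 1. Options: 14−4→G=2, 14−6→G=2, 14−8→G=1, 14−9→G=1. Hits: 2.

4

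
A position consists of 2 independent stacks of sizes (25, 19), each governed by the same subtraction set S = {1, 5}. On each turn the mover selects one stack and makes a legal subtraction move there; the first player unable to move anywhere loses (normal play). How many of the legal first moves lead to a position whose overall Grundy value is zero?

0

All stacks use S = {1, 5}:
G(0) = 0
G(1) = mex{0} = 1
G(2) = mex{1} = 0
G(3) = mex{0} = 1
G(4) = mex{1} = 0
G(5) = mex{0,0} = 1
G(6) = mex{1,1} = 0
G(7) = mex{0,0} = 1
G(8) = mex{1,1} = 0
G(9) = mex{0,0} = 1
G(10) = mex{1,1} = 0
G(11) = mex{0,0} = 1
G(12) = mex{1,1} = 0
G(13) = mex{0,0} = 1
G(14) = mex{1,1} = 0
G(15) = mex{0,0} = 1
G(16) = mex{1,1} = 0
G(17) = mex{0,0} = 1
G(18) = mex{1,1} = 0
G(19) = mex{0,0} = 1
G(20) = mex{1,1} = 0
G(21) = mex{0,0} = 1
G(22) = mex{1,1} = 0
G(23) = mex{0,0} = 1
G(24) = mex{1,1} = 0
G(25) = mex{0,0} = 1
Stack A: G(25) = 1.
Stack B: G(19) = 1.
Combined Grundy value = 1 ⊕ 1 = 0.
A winning move leaves total XOR = 0, i.e. changes one component's Grundy value g to g ⊕ X where X is the current total.
Stack A: target g' = 1⊕0 = 1, but every legal move changes the Grundy value (mex property), so 0 moves.
Stack B: target g' = 1⊕0 = 1, but every legal move changes the Grundy value (mex property), so 0 moves.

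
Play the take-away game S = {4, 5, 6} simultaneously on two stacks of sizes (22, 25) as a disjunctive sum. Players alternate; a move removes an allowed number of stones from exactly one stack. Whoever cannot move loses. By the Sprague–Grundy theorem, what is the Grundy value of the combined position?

All stacks use S = {4, 5, 6}:
n :  0  1  2  3  4  5  6  7  8  9 10 11 12 13 14 15 16 17 18 19 20 21 22 23 24 25
G :  0  0  0  0  1  1  1  1  2  2  0  0  0  0  1  1  1  1  2  2  0  0  0  0  1  1
Stack A: G(22) = 0.
Stack B: G(25) = 1.
Combined Grundy value = 0 ⊕ 1 = 1.

1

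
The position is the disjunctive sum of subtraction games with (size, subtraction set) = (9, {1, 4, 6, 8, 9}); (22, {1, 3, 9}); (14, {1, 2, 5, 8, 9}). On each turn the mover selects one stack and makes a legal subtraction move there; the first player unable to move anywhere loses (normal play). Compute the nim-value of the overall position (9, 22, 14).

3

Stack A, S = {1, 4, 6, 8, 9}:
n : 0 1 2 3 4 5 6 7 8 9
G : 0 1 0 1 2 0 1 0 1 2
G_A(9) = 2.
Stack B, S = {1, 3, 9}:
G(0) = 0
G(1) = mex{0} = 1
G(2) = mex{1} = 0
G(3) = mex{0,0} = 1
G(4) = mex{1,1} = 0
G(5) = mex{0,0} = 1
G(6) = mex{1,1} = 0
G(7) = mex{0,0} = 1
G(8) = mex{1,1} = 0
G(9) = mex{0,0,0} = 1
G(10) = mex{1,1,1} = 0
G(11) = mex{0,0,0} = 1
G(12) = mex{1,1,1} = 0
G(13) = mex{0,0,0} = 1
G(14) = mex{1,1,1} = 0
G(15) = mex{0,0,0} = 1
G(16) = mex{1,1,1} = 0
G(17) = mex{0,0,0} = 1
G(18) = mex{1,1,1} = 0
G(19) = mex{0,0,0} = 1
G(20) = mex{1,1,1} = 0
G(21) = mex{0,0,0} = 1
G(22) = mex{1,1,1} = 0
G_B(22) = 0.
Stack C, S = {1, 2, 5, 8, 9}:
n :  0  1  2  3  4  5  6  7  8  9 10 11 12 13 14
G :  0  1  2  0  1  2  0  1  2  3  0  1  2  0  1
G_C(14) = 1.
Combined Grundy value = 2 ⊕ 0 ⊕ 1 = 3.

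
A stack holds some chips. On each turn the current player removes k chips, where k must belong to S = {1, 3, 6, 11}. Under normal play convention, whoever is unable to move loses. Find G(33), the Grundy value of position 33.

1

n :  0  1  2  3  4  5  6  7  8  9 10 11 12 13 14 15 16 17 18 19 20 21 22 23 24 25 26 27 28 29 30 31 32 33
G :  0  1  0  1  0  1  2  3  2  0  1  3  4  2  0  1  0  1  0  1  2  3  2  0  1  3  4  2  0  1  0  1  0  1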